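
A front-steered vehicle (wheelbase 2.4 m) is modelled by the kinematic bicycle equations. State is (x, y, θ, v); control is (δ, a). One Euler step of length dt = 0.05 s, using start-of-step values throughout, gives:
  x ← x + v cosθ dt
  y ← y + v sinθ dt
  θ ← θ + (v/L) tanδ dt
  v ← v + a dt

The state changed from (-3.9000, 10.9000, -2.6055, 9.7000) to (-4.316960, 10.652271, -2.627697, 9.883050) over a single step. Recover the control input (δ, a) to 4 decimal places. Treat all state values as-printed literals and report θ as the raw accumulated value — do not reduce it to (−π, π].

a = (v'−v)/dt = (0.183050)/0.05 = 3.6610
Δθ = θ'−θ = -0.022197;  (v·dt/L) = 9.7000·0.05/2.4 = 0.202083
tan δ = Δθ·L/(v·dt) = -0.109841  →  δ = -0.1094

δ = -0.1094, a = 3.6610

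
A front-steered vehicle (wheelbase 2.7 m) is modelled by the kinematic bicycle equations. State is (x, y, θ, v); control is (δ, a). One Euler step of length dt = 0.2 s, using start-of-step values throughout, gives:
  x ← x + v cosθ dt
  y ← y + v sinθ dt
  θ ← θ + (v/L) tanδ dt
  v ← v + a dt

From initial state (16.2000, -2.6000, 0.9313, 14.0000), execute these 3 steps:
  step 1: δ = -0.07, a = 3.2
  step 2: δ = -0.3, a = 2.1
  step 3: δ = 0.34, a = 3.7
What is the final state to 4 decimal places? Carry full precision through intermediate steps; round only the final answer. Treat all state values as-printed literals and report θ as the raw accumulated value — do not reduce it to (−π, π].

after step 1 (δ=-0.07, a=3.2): (17.871016, -0.353290, 0.858589, 14.640000)
after step 2 (δ=-0.3, a=2.1): (19.784483, 1.862975, 0.523131, 15.060000)
after step 3 (δ=0.34, a=3.7): (22.393656, 3.367753, 0.917744, 15.800000)

(22.3937, 3.3678, 0.9177, 15.8000)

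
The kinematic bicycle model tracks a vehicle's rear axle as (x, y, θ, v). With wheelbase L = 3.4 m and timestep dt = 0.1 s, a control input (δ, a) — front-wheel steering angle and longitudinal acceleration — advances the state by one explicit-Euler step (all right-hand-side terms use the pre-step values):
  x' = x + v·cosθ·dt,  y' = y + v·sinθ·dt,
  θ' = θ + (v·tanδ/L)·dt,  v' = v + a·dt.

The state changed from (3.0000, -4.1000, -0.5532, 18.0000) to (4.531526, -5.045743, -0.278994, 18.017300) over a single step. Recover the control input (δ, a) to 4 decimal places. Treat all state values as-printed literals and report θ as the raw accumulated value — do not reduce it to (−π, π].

a = (v'−v)/dt = (0.017300)/0.1 = 0.1730
Δθ = θ'−θ = 0.274206;  (v·dt/L) = 18.0000·0.1/3.4 = 0.529412
tan δ = Δθ·L/(v·dt) = 0.517945  →  δ = 0.4779

δ = 0.4779, a = 0.1730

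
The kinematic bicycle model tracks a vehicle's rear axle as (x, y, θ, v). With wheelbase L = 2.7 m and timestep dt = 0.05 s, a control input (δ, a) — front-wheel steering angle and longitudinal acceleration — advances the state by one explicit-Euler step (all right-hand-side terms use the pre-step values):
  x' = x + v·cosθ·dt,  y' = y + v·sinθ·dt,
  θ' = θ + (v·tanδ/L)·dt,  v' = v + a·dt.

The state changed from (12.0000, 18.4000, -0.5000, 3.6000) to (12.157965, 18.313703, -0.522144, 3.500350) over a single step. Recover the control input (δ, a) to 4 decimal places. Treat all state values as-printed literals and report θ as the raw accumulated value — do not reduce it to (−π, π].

a = (v'−v)/dt = (-0.099650)/0.05 = -1.9930
Δθ = θ'−θ = -0.022144;  (v·dt/L) = 3.6000·0.05/2.7 = 0.066667
tan δ = Δθ·L/(v·dt) = -0.332160  →  δ = -0.3207

δ = -0.3207, a = -1.9930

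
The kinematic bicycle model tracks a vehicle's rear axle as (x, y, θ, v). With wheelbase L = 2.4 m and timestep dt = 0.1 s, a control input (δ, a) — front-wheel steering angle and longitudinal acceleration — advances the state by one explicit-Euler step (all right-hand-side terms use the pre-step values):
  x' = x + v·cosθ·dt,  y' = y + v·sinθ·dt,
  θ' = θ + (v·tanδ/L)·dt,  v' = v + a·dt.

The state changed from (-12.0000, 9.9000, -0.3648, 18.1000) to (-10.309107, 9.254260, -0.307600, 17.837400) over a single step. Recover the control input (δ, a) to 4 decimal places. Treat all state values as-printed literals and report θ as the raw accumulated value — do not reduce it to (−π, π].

a = (v'−v)/dt = (-0.262600)/0.1 = -2.6260
Δθ = θ'−θ = 0.057200;  (v·dt/L) = 18.1000·0.1/2.4 = 0.754167
tan δ = Δθ·L/(v·dt) = 0.075845  →  δ = 0.0757

δ = 0.0757, a = -2.6260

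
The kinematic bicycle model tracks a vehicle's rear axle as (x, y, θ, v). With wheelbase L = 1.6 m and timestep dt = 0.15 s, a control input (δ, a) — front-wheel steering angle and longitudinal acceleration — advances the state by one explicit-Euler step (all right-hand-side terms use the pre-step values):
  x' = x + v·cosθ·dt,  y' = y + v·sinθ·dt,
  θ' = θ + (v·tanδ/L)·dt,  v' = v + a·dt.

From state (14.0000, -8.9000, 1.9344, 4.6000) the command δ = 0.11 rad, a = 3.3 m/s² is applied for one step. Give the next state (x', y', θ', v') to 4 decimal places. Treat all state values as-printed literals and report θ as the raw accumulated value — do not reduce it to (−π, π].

x' = 14.0000 + 4.6000·cos(1.9344)·0.15 = 13.7546
y' = -8.9000 + 4.6000·sin(1.9344)·0.15 = -8.2551
θ' = 1.9344 + (4.6000/1.6)·tan(0.11)·0.15 = 1.9820
v' = 4.6000 + 3.3000·0.15 = 5.0950

(13.7546, -8.2551, 1.9820, 5.0950)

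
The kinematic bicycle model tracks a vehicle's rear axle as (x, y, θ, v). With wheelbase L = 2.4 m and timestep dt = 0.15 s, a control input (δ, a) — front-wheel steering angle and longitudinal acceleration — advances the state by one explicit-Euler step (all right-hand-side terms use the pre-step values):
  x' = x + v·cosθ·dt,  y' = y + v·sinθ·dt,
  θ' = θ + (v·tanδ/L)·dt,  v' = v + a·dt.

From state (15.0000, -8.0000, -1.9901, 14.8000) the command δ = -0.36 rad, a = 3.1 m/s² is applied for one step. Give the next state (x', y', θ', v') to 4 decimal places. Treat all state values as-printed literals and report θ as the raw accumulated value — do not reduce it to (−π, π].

x' = 15.0000 + 14.8000·cos(-1.9901)·0.15 = 14.0962
y' = -8.0000 + 14.8000·sin(-1.9901)·0.15 = -10.0277
θ' = -1.9901 + (14.8000/2.4)·tan(-0.36)·0.15 = -2.3383
v' = 14.8000 + 3.1000·0.15 = 15.2650

(14.0962, -10.0277, -2.3383, 15.2650)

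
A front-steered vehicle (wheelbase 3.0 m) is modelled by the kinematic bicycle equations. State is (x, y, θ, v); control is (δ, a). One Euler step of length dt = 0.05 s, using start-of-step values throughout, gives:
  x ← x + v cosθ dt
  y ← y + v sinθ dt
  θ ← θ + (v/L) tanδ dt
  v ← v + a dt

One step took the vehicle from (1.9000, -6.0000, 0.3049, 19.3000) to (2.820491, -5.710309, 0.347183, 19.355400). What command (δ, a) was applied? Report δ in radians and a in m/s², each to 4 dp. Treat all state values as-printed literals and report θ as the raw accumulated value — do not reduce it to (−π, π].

δ = 0.1307, a = 1.1080

a = (v'−v)/dt = (0.055400)/0.05 = 1.1080
Δθ = θ'−θ = 0.042283;  (v·dt/L) = 19.3000·0.05/3.0 = 0.321667
tan δ = Δθ·L/(v·dt) = 0.131450  →  δ = 0.1307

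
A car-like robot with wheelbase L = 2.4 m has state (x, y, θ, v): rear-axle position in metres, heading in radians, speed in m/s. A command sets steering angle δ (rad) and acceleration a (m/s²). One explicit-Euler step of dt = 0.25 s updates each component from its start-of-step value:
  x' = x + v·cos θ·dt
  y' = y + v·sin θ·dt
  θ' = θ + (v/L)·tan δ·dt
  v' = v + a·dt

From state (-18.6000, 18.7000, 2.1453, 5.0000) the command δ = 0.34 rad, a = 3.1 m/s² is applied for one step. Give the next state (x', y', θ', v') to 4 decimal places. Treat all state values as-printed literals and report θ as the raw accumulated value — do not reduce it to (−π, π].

(-19.2793, 19.7493, 2.3295, 5.7750)

x' = -18.6000 + 5.0000·cos(2.1453)·0.25 = -19.2793
y' = 18.7000 + 5.0000·sin(2.1453)·0.25 = 19.7493
θ' = 2.1453 + (5.0000/2.4)·tan(0.34)·0.25 = 2.3295
v' = 5.0000 + 3.1000·0.25 = 5.7750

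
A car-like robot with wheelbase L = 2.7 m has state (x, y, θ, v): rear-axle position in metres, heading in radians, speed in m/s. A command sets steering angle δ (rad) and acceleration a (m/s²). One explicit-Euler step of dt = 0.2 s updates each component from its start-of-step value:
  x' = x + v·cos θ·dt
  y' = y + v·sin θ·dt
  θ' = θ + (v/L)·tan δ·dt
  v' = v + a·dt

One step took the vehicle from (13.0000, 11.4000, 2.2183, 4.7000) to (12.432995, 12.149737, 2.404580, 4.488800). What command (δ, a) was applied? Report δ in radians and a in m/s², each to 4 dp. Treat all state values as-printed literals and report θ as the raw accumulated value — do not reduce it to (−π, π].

δ = 0.4913, a = -1.0560

a = (v'−v)/dt = (-0.211200)/0.2 = -1.0560
Δθ = θ'−θ = 0.186280;  (v·dt/L) = 4.7000·0.2/2.7 = 0.348148
tan δ = Δθ·L/(v·dt) = 0.535060  →  δ = 0.4913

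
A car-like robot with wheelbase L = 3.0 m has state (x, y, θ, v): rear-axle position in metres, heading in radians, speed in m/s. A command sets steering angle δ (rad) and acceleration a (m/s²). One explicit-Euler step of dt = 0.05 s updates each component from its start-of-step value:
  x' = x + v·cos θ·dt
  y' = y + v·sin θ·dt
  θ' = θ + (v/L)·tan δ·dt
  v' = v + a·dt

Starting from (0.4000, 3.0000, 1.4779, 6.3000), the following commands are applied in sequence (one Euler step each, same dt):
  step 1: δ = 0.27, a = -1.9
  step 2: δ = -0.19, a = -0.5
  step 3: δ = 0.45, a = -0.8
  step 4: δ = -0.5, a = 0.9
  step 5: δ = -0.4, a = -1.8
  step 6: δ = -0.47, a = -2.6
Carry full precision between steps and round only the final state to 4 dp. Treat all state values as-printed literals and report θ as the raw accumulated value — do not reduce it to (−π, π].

(0.5536, 4.8480, 1.3857, 5.9650)

after step 1 (δ=0.27, a=-1.9): (0.429220, 3.313642, 1.506960, 6.205000)
after step 2 (δ=-0.19, a=-0.5): (0.449012, 3.623260, 1.487071, 6.180000)
after step 3 (δ=0.45, a=-0.8): (0.474853, 3.931177, 1.536825, 6.140000)
after step 4 (δ=-0.5, a=0.9): (0.485280, 4.238000, 1.480920, 6.185000)
after step 5 (δ=-0.4, a=-1.8): (0.513037, 4.546002, 1.437337, 6.095000)
after step 6 (δ=-0.47, a=-2.6): (0.553588, 4.848042, 1.385736, 5.965000)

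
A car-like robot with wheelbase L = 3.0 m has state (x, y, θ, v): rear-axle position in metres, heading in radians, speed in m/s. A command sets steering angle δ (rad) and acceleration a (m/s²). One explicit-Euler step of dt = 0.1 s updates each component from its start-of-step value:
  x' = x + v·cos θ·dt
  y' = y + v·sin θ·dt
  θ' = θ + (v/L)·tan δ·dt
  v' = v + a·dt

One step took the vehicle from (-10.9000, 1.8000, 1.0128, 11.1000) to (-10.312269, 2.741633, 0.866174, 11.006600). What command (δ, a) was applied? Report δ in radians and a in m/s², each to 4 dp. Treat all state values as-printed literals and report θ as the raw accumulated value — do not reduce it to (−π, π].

δ = -0.3773, a = -0.9340

a = (v'−v)/dt = (-0.093400)/0.1 = -0.9340
Δθ = θ'−θ = -0.146626;  (v·dt/L) = 11.1000·0.1/3.0 = 0.370000
tan δ = Δθ·L/(v·dt) = -0.396286  →  δ = -0.3773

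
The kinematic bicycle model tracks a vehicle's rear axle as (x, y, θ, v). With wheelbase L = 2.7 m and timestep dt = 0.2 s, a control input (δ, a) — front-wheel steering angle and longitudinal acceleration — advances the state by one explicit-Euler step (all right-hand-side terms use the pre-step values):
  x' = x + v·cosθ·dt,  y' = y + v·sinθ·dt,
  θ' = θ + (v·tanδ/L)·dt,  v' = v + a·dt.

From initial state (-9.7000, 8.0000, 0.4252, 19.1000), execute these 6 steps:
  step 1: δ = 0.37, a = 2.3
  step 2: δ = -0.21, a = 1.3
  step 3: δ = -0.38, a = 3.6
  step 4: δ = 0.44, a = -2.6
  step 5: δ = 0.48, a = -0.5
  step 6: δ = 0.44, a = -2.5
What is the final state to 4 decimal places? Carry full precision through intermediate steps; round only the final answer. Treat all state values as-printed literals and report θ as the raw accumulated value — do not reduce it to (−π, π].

(6.0115, 22.4233, 2.2617, 19.4200)

after step 1 (δ=0.37, a=2.3): (-6.220147, 9.575761, 0.973955, 19.560000)
after step 2 (δ=-0.21, a=1.3): (-4.021474, 12.811434, 0.665135, 19.820000)
after step 3 (δ=-0.38, a=3.6): (-0.902465, 15.257877, 0.078738, 20.540000)
after step 4 (δ=0.44, a=-2.6): (3.192807, 15.580998, 0.795022, 20.020000)
after step 5 (δ=0.48, a=-0.5): (5.996685, 18.439369, 1.567068, 19.920000)
after step 6 (δ=0.44, a=-2.5): (6.011538, 22.423341, 2.261731, 19.420000)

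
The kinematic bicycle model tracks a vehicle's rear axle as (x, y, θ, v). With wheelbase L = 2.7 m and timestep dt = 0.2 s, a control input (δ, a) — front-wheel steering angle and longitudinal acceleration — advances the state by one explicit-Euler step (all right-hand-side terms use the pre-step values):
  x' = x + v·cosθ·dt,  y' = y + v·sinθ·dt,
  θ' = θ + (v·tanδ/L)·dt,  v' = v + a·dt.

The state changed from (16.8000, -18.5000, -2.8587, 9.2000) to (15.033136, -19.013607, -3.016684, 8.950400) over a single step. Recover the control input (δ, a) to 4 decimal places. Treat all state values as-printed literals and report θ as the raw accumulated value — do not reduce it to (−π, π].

δ = -0.2278, a = -1.2480

a = (v'−v)/dt = (-0.249600)/0.2 = -1.2480
Δθ = θ'−θ = -0.157984;  (v·dt/L) = 9.2000·0.2/2.7 = 0.681481
tan δ = Δθ·L/(v·dt) = -0.231824  →  δ = -0.2278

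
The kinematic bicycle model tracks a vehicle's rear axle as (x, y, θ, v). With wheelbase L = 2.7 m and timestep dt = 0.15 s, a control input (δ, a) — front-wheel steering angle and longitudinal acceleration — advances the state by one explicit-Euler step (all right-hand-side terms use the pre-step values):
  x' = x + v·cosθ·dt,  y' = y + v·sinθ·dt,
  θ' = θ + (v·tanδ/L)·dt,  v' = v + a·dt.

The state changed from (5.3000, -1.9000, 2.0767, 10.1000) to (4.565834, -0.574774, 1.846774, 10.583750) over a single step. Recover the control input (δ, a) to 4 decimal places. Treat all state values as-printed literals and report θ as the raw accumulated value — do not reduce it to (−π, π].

δ = -0.3889, a = 3.2250

a = (v'−v)/dt = (0.483750)/0.15 = 3.2250
Δθ = θ'−θ = -0.229926;  (v·dt/L) = 10.1000·0.15/2.7 = 0.561111
tan δ = Δθ·L/(v·dt) = -0.409769  →  δ = -0.3889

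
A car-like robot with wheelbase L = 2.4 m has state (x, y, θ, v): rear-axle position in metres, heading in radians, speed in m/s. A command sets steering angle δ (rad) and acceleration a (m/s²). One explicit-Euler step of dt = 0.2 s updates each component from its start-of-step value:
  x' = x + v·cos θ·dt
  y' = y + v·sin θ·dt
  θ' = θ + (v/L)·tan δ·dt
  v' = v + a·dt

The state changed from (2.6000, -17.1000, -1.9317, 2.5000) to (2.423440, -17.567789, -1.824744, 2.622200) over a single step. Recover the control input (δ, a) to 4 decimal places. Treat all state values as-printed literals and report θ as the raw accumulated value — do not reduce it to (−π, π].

a = (v'−v)/dt = (0.122200)/0.2 = 0.6110
Δθ = θ'−θ = 0.106956;  (v·dt/L) = 2.5000·0.2/2.4 = 0.208333
tan δ = Δθ·L/(v·dt) = 0.513389  →  δ = 0.4743

δ = 0.4743, a = 0.6110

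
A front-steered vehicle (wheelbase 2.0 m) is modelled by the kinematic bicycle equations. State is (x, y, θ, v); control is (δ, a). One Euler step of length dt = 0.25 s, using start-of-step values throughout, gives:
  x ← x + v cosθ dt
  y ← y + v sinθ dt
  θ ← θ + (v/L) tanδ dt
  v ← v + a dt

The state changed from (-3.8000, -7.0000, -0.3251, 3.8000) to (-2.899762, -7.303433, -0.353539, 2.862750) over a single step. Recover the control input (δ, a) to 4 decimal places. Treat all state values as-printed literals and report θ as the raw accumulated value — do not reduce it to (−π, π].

δ = -0.0598, a = -3.7490

a = (v'−v)/dt = (-0.937250)/0.25 = -3.7490
Δθ = θ'−θ = -0.028439;  (v·dt/L) = 3.8000·0.25/2.0 = 0.475000
tan δ = Δθ·L/(v·dt) = -0.059872  →  δ = -0.0598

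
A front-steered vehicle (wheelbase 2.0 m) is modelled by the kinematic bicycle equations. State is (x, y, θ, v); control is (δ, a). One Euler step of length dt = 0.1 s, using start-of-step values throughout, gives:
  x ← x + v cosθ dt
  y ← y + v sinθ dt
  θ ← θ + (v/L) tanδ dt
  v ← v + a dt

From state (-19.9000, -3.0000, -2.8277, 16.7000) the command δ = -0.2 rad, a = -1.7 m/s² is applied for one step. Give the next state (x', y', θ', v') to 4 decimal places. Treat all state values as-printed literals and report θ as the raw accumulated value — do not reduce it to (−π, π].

x' = -19.9000 + 16.7000·cos(-2.8277)·0.1 = -21.4884
y' = -3.0000 + 16.7000·sin(-2.8277)·0.1 = -3.5156
θ' = -2.8277 + (16.7000/2.0)·tan(-0.2)·0.1 = -2.9970
v' = 16.7000 − 1.7000·0.1 = 16.5300

(-21.4884, -3.5156, -2.9970, 16.5300)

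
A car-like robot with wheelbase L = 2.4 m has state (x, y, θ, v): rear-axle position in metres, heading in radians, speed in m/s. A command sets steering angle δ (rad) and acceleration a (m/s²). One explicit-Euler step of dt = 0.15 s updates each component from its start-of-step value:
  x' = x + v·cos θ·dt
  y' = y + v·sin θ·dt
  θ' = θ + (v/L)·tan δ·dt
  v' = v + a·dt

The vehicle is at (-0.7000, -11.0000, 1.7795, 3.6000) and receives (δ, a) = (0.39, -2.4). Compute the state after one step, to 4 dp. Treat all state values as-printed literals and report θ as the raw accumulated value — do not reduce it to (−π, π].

x' = -0.7000 + 3.6000·cos(1.7795)·0.15 = -0.8119
y' = -11.0000 + 3.6000·sin(1.7795)·0.15 = -10.4717
θ' = 1.7795 + (3.6000/2.4)·tan(0.39)·0.15 = 1.8720
v' = 3.6000 − 2.4000·0.15 = 3.2400

(-0.8119, -10.4717, 1.8720, 3.2400)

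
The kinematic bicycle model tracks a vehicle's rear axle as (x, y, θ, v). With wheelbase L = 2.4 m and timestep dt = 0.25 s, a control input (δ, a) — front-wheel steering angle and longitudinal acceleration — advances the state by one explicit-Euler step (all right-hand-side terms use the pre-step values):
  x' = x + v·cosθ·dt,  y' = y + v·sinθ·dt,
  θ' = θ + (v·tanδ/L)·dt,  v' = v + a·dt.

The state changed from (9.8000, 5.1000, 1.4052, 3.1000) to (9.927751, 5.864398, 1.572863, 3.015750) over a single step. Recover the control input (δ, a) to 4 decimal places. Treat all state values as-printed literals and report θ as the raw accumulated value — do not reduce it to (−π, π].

a = (v'−v)/dt = (-0.084250)/0.25 = -0.3370
Δθ = θ'−θ = 0.167663;  (v·dt/L) = 3.1000·0.25/2.4 = 0.322917
tan δ = Δθ·L/(v·dt) = 0.519214  →  δ = 0.4789

δ = 0.4789, a = -0.3370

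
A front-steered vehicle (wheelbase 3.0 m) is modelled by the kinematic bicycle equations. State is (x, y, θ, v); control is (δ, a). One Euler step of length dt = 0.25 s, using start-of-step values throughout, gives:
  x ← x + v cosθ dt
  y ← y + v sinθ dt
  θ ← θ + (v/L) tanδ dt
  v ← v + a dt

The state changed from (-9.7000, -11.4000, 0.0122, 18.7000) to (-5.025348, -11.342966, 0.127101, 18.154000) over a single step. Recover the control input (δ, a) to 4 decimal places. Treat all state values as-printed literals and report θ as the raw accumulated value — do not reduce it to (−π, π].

a = (v'−v)/dt = (-0.546000)/0.25 = -2.1840
Δθ = θ'−θ = 0.114901;  (v·dt/L) = 18.7000·0.25/3.0 = 1.558333
tan δ = Δθ·L/(v·dt) = 0.073733  →  δ = 0.0736

δ = 0.0736, a = -2.1840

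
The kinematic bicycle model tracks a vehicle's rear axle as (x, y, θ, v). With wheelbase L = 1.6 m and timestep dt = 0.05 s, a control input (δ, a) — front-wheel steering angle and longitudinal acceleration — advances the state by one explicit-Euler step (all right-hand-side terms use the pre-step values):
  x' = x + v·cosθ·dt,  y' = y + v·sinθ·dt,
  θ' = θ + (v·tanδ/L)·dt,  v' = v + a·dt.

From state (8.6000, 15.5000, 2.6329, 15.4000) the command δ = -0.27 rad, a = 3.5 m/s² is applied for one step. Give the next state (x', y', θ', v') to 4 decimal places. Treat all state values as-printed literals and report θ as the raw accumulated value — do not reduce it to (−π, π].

(7.9275, 15.8750, 2.4997, 15.5750)

x' = 8.6000 + 15.4000·cos(2.6329)·0.05 = 7.9275
y' = 15.5000 + 15.4000·sin(2.6329)·0.05 = 15.8750
θ' = 2.6329 + (15.4000/1.6)·tan(-0.27)·0.05 = 2.4997
v' = 15.4000 + 3.5000·0.05 = 15.5750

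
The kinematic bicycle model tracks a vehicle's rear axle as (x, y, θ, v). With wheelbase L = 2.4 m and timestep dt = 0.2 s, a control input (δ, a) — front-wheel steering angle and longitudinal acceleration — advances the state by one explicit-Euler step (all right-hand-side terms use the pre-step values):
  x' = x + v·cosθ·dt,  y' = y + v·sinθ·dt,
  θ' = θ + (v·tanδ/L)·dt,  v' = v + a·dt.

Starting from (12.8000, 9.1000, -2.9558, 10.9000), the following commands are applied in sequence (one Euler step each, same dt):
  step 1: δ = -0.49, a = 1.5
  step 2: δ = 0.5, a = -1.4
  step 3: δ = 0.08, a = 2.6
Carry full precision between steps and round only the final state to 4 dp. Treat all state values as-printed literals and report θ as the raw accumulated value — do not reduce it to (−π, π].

after step 1 (δ=-0.49, a=1.5): (10.657518, 8.697298, -3.440294, 11.200000)
after step 2 (δ=0.5, a=-1.4): (8.516706, 9.356484, -2.930412, 10.920000)
after step 3 (δ=0.08, a=2.6): (6.381226, 8.898686, -2.857456, 11.440000)

(6.3812, 8.8987, -2.8575, 11.4400)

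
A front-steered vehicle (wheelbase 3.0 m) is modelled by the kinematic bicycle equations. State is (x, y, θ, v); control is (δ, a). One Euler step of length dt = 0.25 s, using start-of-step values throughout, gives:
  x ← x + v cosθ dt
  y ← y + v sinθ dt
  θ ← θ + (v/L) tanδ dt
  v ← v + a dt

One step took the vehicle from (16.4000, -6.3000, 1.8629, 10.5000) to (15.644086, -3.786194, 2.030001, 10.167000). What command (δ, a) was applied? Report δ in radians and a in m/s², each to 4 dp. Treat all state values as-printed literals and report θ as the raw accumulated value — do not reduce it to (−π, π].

δ = 0.1887, a = -1.3320

a = (v'−v)/dt = (-0.333000)/0.25 = -1.3320
Δθ = θ'−θ = 0.167101;  (v·dt/L) = 10.5000·0.25/3.0 = 0.875000
tan δ = Δθ·L/(v·dt) = 0.190973  →  δ = 0.1887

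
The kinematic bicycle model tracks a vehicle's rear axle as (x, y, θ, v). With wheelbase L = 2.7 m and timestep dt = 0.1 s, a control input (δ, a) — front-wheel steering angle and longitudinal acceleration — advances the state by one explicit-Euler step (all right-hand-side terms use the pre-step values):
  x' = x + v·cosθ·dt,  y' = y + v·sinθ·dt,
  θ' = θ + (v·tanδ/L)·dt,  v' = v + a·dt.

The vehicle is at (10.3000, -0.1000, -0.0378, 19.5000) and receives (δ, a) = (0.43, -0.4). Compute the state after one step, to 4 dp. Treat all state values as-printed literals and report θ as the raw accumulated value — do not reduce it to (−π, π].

(12.2486, -0.1737, 0.2934, 19.4600)

x' = 10.3000 + 19.5000·cos(-0.0378)·0.1 = 12.2486
y' = -0.1000 + 19.5000·sin(-0.0378)·0.1 = -0.1737
θ' = -0.0378 + (19.5000/2.7)·tan(0.43)·0.1 = 0.2934
v' = 19.5000 − 0.4000·0.1 = 19.4600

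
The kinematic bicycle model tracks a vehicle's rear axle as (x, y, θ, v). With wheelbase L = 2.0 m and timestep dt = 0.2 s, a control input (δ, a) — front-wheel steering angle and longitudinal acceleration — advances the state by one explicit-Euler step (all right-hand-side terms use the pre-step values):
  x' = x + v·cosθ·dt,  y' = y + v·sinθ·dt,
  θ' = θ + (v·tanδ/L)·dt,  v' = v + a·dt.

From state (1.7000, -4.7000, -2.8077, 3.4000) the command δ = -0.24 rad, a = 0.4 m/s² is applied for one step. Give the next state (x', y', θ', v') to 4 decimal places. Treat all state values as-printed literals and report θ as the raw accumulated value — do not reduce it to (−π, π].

(1.0576, -4.9229, -2.8909, 3.4800)

x' = 1.7000 + 3.4000·cos(-2.8077)·0.2 = 1.0576
y' = -4.7000 + 3.4000·sin(-2.8077)·0.2 = -4.9229
θ' = -2.8077 + (3.4000/2.0)·tan(-0.24)·0.2 = -2.8909
v' = 3.4000 + 0.4000·0.2 = 3.4800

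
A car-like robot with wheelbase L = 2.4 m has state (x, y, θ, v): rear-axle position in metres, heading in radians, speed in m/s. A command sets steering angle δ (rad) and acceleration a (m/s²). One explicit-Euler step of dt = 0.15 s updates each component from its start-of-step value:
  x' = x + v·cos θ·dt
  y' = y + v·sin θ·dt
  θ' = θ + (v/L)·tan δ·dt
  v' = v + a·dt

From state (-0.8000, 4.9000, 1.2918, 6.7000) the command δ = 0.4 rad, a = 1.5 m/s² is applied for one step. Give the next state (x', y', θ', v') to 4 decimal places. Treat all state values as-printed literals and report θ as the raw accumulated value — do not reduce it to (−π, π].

x' = -0.8000 + 6.7000·cos(1.2918)·0.15 = -0.5232
y' = 4.9000 + 6.7000·sin(1.2918)·0.15 = 5.8661
θ' = 1.2918 + (6.7000/2.4)·tan(0.4)·0.15 = 1.4688
v' = 6.7000 + 1.5000·0.15 = 6.9250

(-0.5232, 5.8661, 1.4688, 6.9250)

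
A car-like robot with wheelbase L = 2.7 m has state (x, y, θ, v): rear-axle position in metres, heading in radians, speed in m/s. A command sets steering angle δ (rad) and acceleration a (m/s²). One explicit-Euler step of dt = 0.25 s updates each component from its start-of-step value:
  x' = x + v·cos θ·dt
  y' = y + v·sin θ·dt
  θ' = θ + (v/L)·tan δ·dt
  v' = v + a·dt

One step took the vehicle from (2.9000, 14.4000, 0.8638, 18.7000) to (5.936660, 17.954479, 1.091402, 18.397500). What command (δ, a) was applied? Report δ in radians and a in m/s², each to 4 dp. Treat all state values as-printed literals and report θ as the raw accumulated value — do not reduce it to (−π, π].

δ = 0.1307, a = -1.2100

a = (v'−v)/dt = (-0.302500)/0.25 = -1.2100
Δθ = θ'−θ = 0.227602;  (v·dt/L) = 18.7000·0.25/2.7 = 1.731481
tan δ = Δθ·L/(v·dt) = 0.131449  →  δ = 0.1307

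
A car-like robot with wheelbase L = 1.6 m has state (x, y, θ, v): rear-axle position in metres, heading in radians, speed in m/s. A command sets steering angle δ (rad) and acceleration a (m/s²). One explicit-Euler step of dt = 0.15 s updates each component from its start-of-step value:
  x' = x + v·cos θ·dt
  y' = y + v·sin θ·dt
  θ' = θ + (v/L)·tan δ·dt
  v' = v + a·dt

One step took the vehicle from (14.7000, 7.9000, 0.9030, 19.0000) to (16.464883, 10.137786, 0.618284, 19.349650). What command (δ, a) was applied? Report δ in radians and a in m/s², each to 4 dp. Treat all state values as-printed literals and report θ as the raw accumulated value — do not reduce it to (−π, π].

a = (v'−v)/dt = (0.349650)/0.15 = 2.3310
Δθ = θ'−θ = -0.284716;  (v·dt/L) = 19.0000·0.15/1.6 = 1.781250
tan δ = Δθ·L/(v·dt) = -0.159841  →  δ = -0.1585

δ = -0.1585, a = 2.3310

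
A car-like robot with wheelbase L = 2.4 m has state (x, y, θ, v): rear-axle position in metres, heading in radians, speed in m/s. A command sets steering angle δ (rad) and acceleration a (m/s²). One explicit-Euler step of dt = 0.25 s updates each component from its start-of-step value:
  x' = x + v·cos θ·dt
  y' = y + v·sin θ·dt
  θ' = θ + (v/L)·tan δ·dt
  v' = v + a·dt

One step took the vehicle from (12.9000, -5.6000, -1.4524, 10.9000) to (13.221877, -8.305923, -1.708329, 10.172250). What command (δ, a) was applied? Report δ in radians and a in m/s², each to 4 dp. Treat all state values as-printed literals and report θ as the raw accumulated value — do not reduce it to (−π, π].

δ = -0.2217, a = -2.9110

a = (v'−v)/dt = (-0.727750)/0.25 = -2.9110
Δθ = θ'−θ = -0.255929;  (v·dt/L) = 10.9000·0.25/2.4 = 1.135417
tan δ = Δθ·L/(v·dt) = -0.225405  →  δ = -0.2217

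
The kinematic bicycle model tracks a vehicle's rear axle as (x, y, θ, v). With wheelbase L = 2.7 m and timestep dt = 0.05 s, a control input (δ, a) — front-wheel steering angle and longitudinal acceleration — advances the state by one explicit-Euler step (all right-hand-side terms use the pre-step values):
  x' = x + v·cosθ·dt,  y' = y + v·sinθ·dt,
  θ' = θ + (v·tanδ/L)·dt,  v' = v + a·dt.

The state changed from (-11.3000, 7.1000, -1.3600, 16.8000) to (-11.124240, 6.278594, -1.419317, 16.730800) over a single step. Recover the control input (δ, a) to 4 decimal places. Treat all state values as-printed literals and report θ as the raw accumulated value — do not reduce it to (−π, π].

δ = -0.1884, a = -1.3840

a = (v'−v)/dt = (-0.069200)/0.05 = -1.3840
Δθ = θ'−θ = -0.059317;  (v·dt/L) = 16.8000·0.05/2.7 = 0.311111
tan δ = Δθ·L/(v·dt) = -0.190662  →  δ = -0.1884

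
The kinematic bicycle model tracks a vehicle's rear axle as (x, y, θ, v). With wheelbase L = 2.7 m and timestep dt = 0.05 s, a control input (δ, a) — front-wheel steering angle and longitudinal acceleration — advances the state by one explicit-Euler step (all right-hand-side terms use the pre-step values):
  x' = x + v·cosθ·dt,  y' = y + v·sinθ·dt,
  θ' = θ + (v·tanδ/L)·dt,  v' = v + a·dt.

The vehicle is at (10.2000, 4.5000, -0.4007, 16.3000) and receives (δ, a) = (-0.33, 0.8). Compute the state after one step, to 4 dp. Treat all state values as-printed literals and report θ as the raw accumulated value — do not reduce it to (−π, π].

(10.9504, 4.1821, -0.5041, 16.3400)

x' = 10.2000 + 16.3000·cos(-0.4007)·0.05 = 10.9504
y' = 4.5000 + 16.3000·sin(-0.4007)·0.05 = 4.1821
θ' = -0.4007 + (16.3000/2.7)·tan(-0.33)·0.05 = -0.5041
v' = 16.3000 + 0.8000·0.05 = 16.3400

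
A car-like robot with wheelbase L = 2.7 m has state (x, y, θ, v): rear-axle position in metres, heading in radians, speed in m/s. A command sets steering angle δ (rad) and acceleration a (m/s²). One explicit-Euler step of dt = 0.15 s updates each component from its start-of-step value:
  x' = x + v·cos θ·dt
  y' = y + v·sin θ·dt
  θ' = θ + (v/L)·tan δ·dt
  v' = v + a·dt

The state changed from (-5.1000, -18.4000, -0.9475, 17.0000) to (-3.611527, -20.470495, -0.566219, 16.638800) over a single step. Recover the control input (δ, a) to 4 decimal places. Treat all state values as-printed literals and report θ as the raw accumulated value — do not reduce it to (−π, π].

δ = 0.3837, a = -2.4080

a = (v'−v)/dt = (-0.361200)/0.15 = -2.4080
Δθ = θ'−θ = 0.381281;  (v·dt/L) = 17.0000·0.15/2.7 = 0.944444
tan δ = Δθ·L/(v·dt) = 0.403709  →  δ = 0.3837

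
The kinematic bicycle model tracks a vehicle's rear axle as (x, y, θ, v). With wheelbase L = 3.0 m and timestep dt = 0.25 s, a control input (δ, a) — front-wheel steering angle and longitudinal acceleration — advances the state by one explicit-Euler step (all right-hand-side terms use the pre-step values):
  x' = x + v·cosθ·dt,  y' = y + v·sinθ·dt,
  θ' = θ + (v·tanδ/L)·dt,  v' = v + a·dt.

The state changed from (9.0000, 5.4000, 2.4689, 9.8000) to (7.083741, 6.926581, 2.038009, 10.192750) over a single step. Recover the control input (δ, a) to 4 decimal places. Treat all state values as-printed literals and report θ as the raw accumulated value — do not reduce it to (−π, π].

δ = -0.4855, a = 1.5710

a = (v'−v)/dt = (0.392750)/0.25 = 1.5710
Δθ = θ'−θ = -0.430891;  (v·dt/L) = 9.8000·0.25/3.0 = 0.816667
tan δ = Δθ·L/(v·dt) = -0.527622  →  δ = -0.4855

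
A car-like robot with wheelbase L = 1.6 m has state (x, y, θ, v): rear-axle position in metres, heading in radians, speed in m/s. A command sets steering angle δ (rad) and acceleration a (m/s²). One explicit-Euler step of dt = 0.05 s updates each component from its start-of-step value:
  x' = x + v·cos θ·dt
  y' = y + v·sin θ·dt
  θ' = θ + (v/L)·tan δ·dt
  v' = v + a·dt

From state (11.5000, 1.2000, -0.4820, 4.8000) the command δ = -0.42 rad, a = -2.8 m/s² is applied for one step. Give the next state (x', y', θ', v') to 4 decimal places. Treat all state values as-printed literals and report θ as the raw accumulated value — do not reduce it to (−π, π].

(11.7127, 1.0887, -0.5490, 4.6600)

x' = 11.5000 + 4.8000·cos(-0.4820)·0.05 = 11.7127
y' = 1.2000 + 4.8000·sin(-0.4820)·0.05 = 1.0887
θ' = -0.4820 + (4.8000/1.6)·tan(-0.42)·0.05 = -0.5490
v' = 4.8000 − 2.8000·0.05 = 4.6600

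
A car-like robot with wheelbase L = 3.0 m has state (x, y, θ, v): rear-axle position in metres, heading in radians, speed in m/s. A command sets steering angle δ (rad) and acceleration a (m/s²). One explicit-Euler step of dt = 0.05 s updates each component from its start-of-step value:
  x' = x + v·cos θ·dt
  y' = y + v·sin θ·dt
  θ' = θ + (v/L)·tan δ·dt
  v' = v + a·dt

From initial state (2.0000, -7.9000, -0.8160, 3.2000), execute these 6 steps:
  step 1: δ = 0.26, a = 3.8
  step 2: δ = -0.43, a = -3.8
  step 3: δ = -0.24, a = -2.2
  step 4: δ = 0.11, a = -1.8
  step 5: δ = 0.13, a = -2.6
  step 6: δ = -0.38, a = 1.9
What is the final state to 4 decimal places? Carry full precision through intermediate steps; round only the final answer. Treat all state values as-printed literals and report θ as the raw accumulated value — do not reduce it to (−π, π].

(2.6364, -8.5883, -0.8477, 2.9650)

after step 1 (δ=0.26, a=3.8): (2.109622, -8.016546, -0.801812, 3.390000)
after step 2 (δ=-0.43, a=-3.8): (2.227494, -8.138351, -0.827724, 3.200000)
after step 3 (δ=-0.24, a=-2.2): (2.335742, -8.256174, -0.840776, 3.090000)
after step 4 (δ=0.11, a=-1.8): (2.438776, -8.371302, -0.835088, 3.000000)
after step 5 (δ=0.13, a=-2.6): (2.539443, -8.482505, -0.828551, 2.870000)
after step 6 (δ=-0.38, a=1.9): (2.636441, -8.588258, -0.847656, 2.965000)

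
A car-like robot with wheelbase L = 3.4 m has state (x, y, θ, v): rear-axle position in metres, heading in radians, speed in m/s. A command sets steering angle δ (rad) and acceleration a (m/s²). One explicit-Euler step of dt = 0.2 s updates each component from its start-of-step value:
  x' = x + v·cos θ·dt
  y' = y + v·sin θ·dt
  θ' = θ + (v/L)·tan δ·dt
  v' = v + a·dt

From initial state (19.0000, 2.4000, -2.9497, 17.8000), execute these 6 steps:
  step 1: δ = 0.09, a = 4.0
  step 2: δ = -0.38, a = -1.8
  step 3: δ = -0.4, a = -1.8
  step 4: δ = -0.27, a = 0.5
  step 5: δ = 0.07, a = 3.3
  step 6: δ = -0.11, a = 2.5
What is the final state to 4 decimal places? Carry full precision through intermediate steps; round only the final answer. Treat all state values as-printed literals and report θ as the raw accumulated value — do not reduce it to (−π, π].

(0.5989, 8.7844, -4.0839, 19.1400)

after step 1 (δ=0.09, a=4.0): (15.505344, 1.721047, -2.855209, 18.600000)
after step 2 (δ=-0.38, a=-1.8): (11.936852, 0.670204, -3.292214, 18.240000)
after step 3 (δ=-0.4, a=-1.8): (8.330155, 1.217595, -3.745846, 17.880000)
after step 4 (δ=-0.27, a=0.5): (5.387370, 3.249293, -4.036931, 17.980000)
after step 5 (δ=0.07, a=3.3): (3.138953, 6.055685, -3.962774, 18.640000)
after step 6 (δ=-0.11, a=2.5): (0.598854, 8.784399, -4.083875, 19.140000)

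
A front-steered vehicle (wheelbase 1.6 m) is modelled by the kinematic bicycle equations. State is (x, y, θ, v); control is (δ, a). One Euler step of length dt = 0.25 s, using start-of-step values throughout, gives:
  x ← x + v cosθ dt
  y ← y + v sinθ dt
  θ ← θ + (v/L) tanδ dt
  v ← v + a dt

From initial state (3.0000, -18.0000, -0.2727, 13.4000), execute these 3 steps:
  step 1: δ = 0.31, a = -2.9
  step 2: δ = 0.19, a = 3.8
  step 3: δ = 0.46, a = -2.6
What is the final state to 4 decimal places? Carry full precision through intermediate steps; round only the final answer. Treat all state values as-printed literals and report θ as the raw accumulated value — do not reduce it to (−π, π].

(11.5716, -15.2814, 1.8336, 12.9750)

after step 1 (δ=0.31, a=-2.9): (6.226208, -18.902264, 0.397986, 12.675000)
after step 2 (δ=0.19, a=3.8): (9.147300, -17.674176, 0.778869, 13.625000)
after step 3 (δ=0.46, a=-2.6): (11.571557, -15.281371, 1.833633, 12.975000)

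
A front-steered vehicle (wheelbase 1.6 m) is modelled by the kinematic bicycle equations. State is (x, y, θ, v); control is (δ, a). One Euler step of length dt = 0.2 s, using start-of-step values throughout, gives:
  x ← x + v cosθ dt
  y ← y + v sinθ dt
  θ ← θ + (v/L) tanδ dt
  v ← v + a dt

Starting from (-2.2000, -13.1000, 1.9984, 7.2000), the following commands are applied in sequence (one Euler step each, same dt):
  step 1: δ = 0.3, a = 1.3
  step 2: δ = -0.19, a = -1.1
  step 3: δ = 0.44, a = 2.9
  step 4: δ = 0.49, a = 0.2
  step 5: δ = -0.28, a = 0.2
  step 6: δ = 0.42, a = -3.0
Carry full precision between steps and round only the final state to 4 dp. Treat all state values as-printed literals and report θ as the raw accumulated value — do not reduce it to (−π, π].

after step 1 (δ=0.3, a=1.3): (-2.797156, -11.789655, 2.276803, 7.460000)
after step 2 (δ=-0.19, a=-1.1): (-3.765165, -10.654304, 2.097464, 7.240000)
after step 3 (δ=0.44, a=2.9): (-4.493011, -9.402527, 2.523521, 7.820000)
after step 4 (δ=0.49, a=0.2): (-5.767666, -8.496244, 3.044908, 7.860000)
after step 5 (δ=-0.28, a=0.2): (-7.332324, -8.344492, 2.762386, 7.900000)
after step 6 (δ=0.42, a=-3.0): (-8.800079, -7.759601, 3.203376, 7.300000)

(-8.8001, -7.7596, 3.2034, 7.3000)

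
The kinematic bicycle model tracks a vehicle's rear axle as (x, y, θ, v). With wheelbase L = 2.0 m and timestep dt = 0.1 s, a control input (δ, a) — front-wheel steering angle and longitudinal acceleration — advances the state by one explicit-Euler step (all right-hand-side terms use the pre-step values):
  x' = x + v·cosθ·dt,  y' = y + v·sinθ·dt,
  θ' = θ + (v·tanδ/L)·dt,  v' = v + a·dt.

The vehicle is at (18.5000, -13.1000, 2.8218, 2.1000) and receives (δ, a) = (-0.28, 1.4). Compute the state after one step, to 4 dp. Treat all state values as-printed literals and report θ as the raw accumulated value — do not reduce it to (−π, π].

(18.3006, -13.0340, 2.7916, 2.2400)

x' = 18.5000 + 2.1000·cos(2.8218)·0.1 = 18.3006
y' = -13.1000 + 2.1000·sin(2.8218)·0.1 = -13.0340
θ' = 2.8218 + (2.1000/2.0)·tan(-0.28)·0.1 = 2.7916
v' = 2.1000 + 1.4000·0.1 = 2.2400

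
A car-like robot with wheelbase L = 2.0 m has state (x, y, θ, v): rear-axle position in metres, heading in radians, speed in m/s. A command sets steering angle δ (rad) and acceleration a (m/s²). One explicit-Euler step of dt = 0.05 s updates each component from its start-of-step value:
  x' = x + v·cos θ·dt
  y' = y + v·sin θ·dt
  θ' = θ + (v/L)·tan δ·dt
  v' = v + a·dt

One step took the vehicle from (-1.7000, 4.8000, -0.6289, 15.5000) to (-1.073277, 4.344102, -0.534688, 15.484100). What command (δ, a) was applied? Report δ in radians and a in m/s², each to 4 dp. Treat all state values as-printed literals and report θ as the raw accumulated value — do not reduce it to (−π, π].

a = (v'−v)/dt = (-0.015900)/0.05 = -0.3180
Δθ = θ'−θ = 0.094212;  (v·dt/L) = 15.5000·0.05/2.0 = 0.387500
tan δ = Δθ·L/(v·dt) = 0.243128  →  δ = 0.2385

δ = 0.2385, a = -0.3180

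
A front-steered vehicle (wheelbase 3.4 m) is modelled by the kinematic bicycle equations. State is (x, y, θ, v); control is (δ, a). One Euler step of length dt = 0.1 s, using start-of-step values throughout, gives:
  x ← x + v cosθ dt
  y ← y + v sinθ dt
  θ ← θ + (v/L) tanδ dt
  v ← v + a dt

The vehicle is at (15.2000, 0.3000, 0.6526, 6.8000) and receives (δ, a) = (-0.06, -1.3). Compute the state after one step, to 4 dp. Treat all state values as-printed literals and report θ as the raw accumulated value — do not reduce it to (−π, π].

(15.7403, 0.7129, 0.6406, 6.6700)

x' = 15.2000 + 6.8000·cos(0.6526)·0.1 = 15.7403
y' = 0.3000 + 6.8000·sin(0.6526)·0.1 = 0.7129
θ' = 0.6526 + (6.8000/3.4)·tan(-0.06)·0.1 = 0.6406
v' = 6.8000 − 1.3000·0.1 = 6.6700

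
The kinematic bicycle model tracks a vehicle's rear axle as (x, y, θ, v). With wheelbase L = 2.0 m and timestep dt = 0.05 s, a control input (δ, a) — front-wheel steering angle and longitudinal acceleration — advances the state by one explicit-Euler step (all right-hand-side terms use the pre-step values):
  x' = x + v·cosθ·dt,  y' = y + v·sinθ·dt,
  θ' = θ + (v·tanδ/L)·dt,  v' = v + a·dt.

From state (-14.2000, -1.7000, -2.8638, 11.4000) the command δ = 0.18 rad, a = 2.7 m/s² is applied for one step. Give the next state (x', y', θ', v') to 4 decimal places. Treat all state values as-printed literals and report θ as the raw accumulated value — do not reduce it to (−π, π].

(-14.7481, -1.8563, -2.8119, 11.5350)

x' = -14.2000 + 11.4000·cos(-2.8638)·0.05 = -14.7481
y' = -1.7000 + 11.4000·sin(-2.8638)·0.05 = -1.8563
θ' = -2.8638 + (11.4000/2.0)·tan(0.18)·0.05 = -2.8119
v' = 11.4000 + 2.7000·0.05 = 11.5350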